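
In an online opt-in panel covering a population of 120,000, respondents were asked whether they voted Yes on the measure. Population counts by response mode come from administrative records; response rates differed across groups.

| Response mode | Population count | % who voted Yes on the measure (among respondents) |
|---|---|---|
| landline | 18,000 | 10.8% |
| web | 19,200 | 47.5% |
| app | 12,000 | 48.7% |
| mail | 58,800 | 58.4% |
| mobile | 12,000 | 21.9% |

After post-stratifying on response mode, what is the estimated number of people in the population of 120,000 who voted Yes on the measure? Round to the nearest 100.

Estimated count per cell = population count × respondent percentage:
  landline: 18,000 × 10.8% = 1944
  web: 19,200 × 47.5% = 9120
  app: 12,000 × 48.7% = 5844
  mail: 58,800 × 58.4% = 34339.2
  mobile: 12,000 × 21.9% = 2628
Estimated total = 53875.2 → 53,900.

53,900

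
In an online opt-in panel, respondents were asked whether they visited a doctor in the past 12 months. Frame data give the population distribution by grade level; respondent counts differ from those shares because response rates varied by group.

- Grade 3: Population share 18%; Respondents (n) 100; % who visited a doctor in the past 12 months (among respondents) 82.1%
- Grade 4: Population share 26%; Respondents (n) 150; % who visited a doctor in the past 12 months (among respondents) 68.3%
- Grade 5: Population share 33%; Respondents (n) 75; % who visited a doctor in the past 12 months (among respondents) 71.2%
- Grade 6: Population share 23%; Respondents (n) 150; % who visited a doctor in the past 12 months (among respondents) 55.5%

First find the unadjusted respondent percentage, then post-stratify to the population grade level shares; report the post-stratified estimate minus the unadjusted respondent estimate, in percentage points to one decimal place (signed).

Without adjustment, the pooled respondent share is:
  (100/475)×82.1 + (150/475)×68.3 + (75/475)×71.2 + (150/475)×55.5 = 67.6211%
Post-stratified estimate weights by population shares:
  0.18×82.1 + 0.26×68.3 + 0.33×71.2 + 0.23×55.5 = 68.797%
Difference = 68.797 − 67.6211 = 1.1759 pp.

+1.2 percentage points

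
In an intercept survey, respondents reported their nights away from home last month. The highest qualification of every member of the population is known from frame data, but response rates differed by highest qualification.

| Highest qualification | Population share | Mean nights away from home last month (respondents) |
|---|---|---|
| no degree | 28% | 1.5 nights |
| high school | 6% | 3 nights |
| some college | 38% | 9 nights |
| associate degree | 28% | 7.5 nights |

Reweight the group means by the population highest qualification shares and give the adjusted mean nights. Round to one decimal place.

Post-stratification weights by population share, not respondent share:
  no degree: 0.28 × 1.5 = 0.42
  high school: 0.06 × 3 = 0.18
  some college: 0.38 × 9 = 3.42
  associate degree: 0.28 × 7.5 = 2.1
Post-stratified estimate = 6.12 → 6.1.

6.1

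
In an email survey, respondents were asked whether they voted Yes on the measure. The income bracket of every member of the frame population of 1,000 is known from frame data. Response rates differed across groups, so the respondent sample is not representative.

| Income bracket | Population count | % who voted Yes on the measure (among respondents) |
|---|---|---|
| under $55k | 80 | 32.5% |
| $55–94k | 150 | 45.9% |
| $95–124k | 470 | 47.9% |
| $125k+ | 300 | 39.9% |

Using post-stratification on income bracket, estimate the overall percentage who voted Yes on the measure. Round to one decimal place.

Weight each group's respondent value by its population share:
  under $55k: (80/1,000) × 32.5 = 2.6
  $55–94k: (150/1,000) × 45.9 = 6.885
  $95–124k: (470/1,000) × 47.9 = 22.513
  $125k+: (300/1,000) × 39.9 = 11.97
Post-stratified estimate = 43.968 → 44.0%.

44.0%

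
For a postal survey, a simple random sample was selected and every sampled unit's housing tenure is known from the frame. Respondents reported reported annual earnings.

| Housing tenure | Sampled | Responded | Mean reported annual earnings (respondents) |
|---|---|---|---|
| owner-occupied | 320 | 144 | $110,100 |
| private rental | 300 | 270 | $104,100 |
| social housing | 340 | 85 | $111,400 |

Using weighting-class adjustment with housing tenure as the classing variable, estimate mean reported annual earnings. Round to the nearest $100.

Response rates by class: owner-occupied 144/320 = 45%, private rental 270/300 = 90%, social housing 85/340 = 25%.
Inverse-response-rate weighting restores each class to its sampled count, so class totals weight by n_sampled:
  owner-occupied: 320 × 110,100 = 35,232,000
  private rental: 300 × 104,100 = 31,230,000
  social housing: 340 × 111,400 = 37,876,000
Adjusted estimate = 104,338,000 / 960 = 108685 → $108,700.

$108,700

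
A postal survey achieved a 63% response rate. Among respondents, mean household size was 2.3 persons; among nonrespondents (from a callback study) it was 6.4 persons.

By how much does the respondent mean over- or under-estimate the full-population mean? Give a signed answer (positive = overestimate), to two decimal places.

-1.52

Nonresponse fraction = 1 − 0.63 = 0.37.
Bias = (nonresponse fraction) × (respondent mean − nonrespondent mean)
     = 0.37 × (2.3 − 6.4) = 0.37 × -4.1 = -1.517.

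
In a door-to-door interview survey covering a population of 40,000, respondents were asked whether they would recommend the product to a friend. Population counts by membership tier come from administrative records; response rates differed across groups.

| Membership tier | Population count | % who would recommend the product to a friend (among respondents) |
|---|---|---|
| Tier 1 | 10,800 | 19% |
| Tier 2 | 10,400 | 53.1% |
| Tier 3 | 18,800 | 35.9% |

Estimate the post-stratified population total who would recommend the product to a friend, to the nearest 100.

Each cell contributes its population count × the respondent rate:
  Tier 1: 10,800 × 19% = 2052
  Tier 2: 10,400 × 53.1% = 5522.4
  Tier 3: 18,800 × 35.9% = 6749.2
Estimated total = 14323.6 → 14,300.

14,300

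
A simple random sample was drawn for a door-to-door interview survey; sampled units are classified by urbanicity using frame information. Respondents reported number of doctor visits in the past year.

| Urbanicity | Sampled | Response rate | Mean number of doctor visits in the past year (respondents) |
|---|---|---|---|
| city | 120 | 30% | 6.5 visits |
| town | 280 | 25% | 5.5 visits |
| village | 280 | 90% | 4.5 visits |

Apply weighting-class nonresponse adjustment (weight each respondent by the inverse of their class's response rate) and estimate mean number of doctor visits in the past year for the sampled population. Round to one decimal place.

5.3

Each respondent's weight = sampled/responded in their class; summing within a class gives n_sampled, so:
  city: 120 × 6.5 = 780
  town: 280 × 5.5 = 1540
  village: 280 × 4.5 = 1260
Adjusted estimate = 3580 / 680 = 5.26471 → 5.3.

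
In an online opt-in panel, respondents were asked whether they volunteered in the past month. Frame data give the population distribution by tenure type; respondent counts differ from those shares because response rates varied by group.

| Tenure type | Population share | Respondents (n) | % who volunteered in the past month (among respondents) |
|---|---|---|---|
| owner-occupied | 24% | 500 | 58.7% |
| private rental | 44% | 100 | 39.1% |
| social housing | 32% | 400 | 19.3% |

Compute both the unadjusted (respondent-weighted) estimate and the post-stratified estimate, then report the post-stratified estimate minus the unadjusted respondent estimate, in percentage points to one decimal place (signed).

Naive respondent-only estimate (weights = respondent counts):
  (500/1000)×58.7 + (100/1000)×39.1 + (400/1000)×19.3 = 40.98%
Post-stratified estimate weights by population shares:
  0.24×58.7 + 0.44×39.1 + 0.32×19.3 = 37.468%
Difference = 37.468 − 40.98 = -3.512 pp.

-3.5 percentage points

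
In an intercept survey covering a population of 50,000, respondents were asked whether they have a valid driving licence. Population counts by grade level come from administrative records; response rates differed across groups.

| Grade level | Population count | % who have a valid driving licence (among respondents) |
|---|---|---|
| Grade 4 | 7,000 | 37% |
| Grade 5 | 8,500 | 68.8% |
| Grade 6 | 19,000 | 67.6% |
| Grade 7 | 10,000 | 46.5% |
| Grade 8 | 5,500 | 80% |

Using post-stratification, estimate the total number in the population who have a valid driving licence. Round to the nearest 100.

Estimated count per cell = population count × respondent percentage:
  Grade 4: 7,000 × 37% = 2590
  Grade 5: 8,500 × 68.8% = 5848
  Grade 6: 19,000 × 67.6% = 12,844
  Grade 7: 10,000 × 46.5% = 4650
  Grade 8: 5,500 × 80% = 4400
Estimated total = 30,332 → 30,300.

30,300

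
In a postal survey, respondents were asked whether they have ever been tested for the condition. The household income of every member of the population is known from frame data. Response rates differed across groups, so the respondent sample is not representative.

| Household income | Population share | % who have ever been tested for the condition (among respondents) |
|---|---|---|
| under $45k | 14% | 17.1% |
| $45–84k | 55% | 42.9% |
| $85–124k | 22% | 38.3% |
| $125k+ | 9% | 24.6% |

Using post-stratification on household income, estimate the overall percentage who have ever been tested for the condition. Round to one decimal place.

36.6%

Reweight to the known household income distribution:
  under $45k: 0.14 × 17.1 = 2.394
  $45–84k: 0.55 × 42.9 = 23.595
  $85–124k: 0.22 × 38.3 = 8.426
  $125k+: 0.09 × 24.6 = 2.214
Post-stratified estimate = 36.629 → 36.6%.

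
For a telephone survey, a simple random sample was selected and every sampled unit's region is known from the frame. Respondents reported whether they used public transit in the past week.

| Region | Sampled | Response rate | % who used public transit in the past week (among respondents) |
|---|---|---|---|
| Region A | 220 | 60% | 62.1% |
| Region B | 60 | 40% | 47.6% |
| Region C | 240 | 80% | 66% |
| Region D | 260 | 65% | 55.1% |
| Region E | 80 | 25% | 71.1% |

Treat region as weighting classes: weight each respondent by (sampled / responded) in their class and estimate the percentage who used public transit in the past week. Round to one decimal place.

60.9%

Inverse-response-rate weighting restores each class to its sampled count, so class totals weight by n_sampled:
  Region A: 220 × 62.1 = 13,662
  Region B: 60 × 47.6 = 2856
  Region C: 240 × 66 = 15,840
  Region D: 260 × 55.1 = 14,326
  Region E: 80 × 71.1 = 5688
Adjusted estimate = 52,372 / 860 = 60.8977 → 60.9%.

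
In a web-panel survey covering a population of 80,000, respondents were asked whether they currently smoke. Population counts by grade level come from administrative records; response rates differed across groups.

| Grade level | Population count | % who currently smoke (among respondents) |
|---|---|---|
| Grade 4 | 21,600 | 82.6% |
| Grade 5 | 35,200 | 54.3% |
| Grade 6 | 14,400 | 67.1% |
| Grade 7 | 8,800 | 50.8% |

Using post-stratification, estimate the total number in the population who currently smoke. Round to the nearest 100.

51,100

Estimated count per cell = population count × respondent percentage:
  Grade 4: 21,600 × 82.6% = 17841.6
  Grade 5: 35,200 × 54.3% = 19113.6
  Grade 6: 14,400 × 67.1% = 9662.4
  Grade 7: 8,800 × 50.8% = 4470.4
Estimated total = 51,088 → 51,100.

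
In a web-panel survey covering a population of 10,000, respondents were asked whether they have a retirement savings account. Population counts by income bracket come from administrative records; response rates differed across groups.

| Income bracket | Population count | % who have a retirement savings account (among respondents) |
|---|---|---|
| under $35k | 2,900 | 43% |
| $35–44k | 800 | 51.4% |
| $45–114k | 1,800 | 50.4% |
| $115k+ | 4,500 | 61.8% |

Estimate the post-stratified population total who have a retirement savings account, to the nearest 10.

5,350

Apply each group's respondent rate to its population count:
  under $35k: 2,900 × 43% = 1247
  $35–44k: 800 × 51.4% = 411.2
  $45–114k: 1,800 × 50.4% = 907.2
  $115k+: 4,500 × 61.8% = 2781
Estimated total = 5346.4 → 5,350.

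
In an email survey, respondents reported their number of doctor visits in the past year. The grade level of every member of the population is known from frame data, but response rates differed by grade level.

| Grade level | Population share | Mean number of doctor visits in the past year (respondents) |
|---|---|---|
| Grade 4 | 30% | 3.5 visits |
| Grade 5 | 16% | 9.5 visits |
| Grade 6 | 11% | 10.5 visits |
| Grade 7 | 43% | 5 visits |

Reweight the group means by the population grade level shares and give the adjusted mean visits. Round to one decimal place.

Post-stratification weights by population share, not respondent share:
  Grade 4: 0.3 × 3.5 = 1.05
  Grade 5: 0.16 × 9.5 = 1.52
  Grade 6: 0.11 × 10.5 = 1.155
  Grade 7: 0.43 × 5 = 2.15
Post-stratified estimate = 5.875 → 5.9.

5.9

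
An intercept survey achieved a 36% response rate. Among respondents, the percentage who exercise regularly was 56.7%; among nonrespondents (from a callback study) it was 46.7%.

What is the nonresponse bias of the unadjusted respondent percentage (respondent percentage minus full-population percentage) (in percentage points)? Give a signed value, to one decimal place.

+6.4 percentage points

Nonresponse fraction = 1 − 0.36 = 0.64.
Bias = (nonresponse fraction) × (respondent percentage − nonrespondent percentage)
     = 0.64 × (56.7 − 46.7) = 0.64 × 10 = 6.4.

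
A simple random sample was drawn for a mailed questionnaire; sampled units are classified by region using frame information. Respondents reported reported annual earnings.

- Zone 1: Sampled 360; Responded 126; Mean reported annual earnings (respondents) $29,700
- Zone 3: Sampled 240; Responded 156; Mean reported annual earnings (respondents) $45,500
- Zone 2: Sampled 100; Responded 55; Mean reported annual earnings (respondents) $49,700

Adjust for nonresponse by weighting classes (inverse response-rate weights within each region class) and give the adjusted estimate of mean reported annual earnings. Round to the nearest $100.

$38,000

Class response rates: Zone 1 126/360 = 35%, Zone 3 156/240 = 65%, Zone 2 55/100 = 55%.
Inverse-response-rate weighting restores each class to its sampled count, so class totals weight by n_sampled:
  Zone 1: 360 × 29,700 = 10,692,000
  Zone 3: 240 × 45,500 = 10,920,000
  Zone 2: 100 × 49,700 = 4,970,000
Adjusted estimate = 26,582,000 / 700 = 37974.3 → $38,000.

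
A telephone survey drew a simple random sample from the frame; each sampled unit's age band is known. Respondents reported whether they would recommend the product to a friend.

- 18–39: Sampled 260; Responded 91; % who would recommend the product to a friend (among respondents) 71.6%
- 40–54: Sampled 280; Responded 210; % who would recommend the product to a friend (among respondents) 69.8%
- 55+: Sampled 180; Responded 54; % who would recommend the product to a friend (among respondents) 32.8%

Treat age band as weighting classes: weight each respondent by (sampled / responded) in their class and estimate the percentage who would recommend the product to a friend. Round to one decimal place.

Class response rates: 18–39 91/260 = 35%, 40–54 210/280 = 75%, 55+ 54/180 = 30%.
Inverse-response-rate weighting restores each class to its sampled count, so class totals weight by n_sampled:
  18–39: 260 × 71.6 = 18,616
  40–54: 280 × 69.8 = 19,544
  55+: 180 × 32.8 = 5904
Adjusted estimate = 44,064 / 720 = 61.2 → 61.2%.

61.2%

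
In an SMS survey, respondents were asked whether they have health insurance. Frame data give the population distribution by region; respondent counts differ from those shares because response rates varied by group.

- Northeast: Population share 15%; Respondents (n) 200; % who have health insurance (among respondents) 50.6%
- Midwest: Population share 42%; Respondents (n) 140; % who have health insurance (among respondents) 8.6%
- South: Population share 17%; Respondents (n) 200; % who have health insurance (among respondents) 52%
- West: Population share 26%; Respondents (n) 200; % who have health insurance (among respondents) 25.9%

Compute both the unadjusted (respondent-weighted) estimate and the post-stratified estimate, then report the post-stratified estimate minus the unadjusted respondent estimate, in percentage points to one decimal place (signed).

Unadjusted (pooled respondent) estimate weights by respondent counts:
  (200/740)×50.6 + (140/740)×8.6 + (200/740)×52 + (200/740)×25.9 = 36.3568%
Post-stratified estimate weights by population shares:
  0.15×50.6 + 0.42×8.6 + 0.17×52 + 0.26×25.9 = 26.776%
Difference = 26.776 − 36.3568 = -9.5808 pp.

-9.6 percentage points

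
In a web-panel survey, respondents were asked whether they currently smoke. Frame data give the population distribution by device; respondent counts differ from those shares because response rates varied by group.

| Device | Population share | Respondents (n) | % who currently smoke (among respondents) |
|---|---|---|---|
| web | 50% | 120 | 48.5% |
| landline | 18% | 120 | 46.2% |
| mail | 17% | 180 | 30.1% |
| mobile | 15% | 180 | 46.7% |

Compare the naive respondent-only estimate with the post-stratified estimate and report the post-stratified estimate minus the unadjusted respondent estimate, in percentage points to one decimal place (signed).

+2.7 percentage points

Without adjustment, the pooled respondent share is:
  (120/600)×48.5 + (120/600)×46.2 + (180/600)×30.1 + (180/600)×46.7 = 41.98%
Post-stratifying to population shares instead:
  0.5×48.5 + 0.18×46.2 + 0.17×30.1 + 0.15×46.7 = 44.688%
Difference = 44.688 − 41.98 = 2.708 pp.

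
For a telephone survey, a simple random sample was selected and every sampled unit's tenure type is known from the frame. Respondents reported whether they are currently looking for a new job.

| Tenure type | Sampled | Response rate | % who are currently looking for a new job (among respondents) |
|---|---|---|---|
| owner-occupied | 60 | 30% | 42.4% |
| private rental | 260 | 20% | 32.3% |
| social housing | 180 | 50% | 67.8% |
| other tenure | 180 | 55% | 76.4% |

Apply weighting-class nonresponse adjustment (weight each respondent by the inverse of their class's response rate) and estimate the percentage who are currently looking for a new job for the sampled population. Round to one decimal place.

54.3%

Each respondent's weight = sampled/responded in their class; summing within a class gives n_sampled, so:
  owner-occupied: 60 × 42.4 = 2544
  private rental: 260 × 32.3 = 8398
  social housing: 180 × 67.8 = 12,204
  other tenure: 180 × 76.4 = 13752
Adjusted estimate = 36,898 / 680 = 54.2618 → 54.3%.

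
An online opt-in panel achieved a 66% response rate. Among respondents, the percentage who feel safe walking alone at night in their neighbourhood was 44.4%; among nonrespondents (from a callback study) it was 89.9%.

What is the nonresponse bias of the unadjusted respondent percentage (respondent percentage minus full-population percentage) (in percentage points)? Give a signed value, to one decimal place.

Nonresponse fraction = 1 − 0.66 = 0.34.
Bias = (nonresponse fraction) × (respondent percentage − nonrespondent percentage)
     = 0.34 × (44.4 − 89.9) = 0.34 × -45.5 = -15.47.

-15.5 percentage points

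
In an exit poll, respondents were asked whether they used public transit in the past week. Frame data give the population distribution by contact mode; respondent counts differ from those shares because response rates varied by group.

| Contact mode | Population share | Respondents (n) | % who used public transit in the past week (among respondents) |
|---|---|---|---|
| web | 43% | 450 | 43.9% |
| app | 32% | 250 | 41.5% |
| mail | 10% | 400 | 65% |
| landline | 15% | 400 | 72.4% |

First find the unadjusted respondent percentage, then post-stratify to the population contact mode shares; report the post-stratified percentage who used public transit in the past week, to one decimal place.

49.5%

Unadjusted (pooled respondent) estimate weights by respondent counts:
  (450/1500)×43.9 + (250/1500)×41.5 + (400/1500)×65 + (400/1500)×72.4 = 56.7267%
Reweighting by population contact mode shares:
  0.43×43.9 + 0.32×41.5 + 0.1×65 + 0.15×72.4 = 49.517%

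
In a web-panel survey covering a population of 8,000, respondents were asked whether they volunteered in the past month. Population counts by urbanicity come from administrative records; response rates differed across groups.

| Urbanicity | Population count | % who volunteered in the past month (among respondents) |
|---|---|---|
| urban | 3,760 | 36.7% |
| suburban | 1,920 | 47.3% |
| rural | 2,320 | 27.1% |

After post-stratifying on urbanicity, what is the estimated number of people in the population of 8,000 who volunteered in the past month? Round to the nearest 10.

Estimated count per cell = population count × respondent percentage:
  urban: 3,760 × 36.7% = 1379.92
  suburban: 1,920 × 47.3% = 908.16
  rural: 2,320 × 27.1% = 628.72
Estimated total = 2916.8 → 2,920.

2,920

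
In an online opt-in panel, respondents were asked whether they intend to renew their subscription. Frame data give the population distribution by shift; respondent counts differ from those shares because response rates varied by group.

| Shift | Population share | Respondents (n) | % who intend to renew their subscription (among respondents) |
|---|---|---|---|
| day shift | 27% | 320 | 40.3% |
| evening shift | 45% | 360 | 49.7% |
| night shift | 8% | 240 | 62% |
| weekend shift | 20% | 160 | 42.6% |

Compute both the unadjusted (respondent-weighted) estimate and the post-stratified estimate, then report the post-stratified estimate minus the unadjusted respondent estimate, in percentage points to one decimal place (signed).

-1.9 percentage points

Naive respondent-only estimate (weights = respondent counts):
  (320/1080)×40.3 + (360/1080)×49.7 + (240/1080)×62 + (160/1080)×42.6 = 48.5963%
Reweighting by population shift shares:
  0.27×40.3 + 0.45×49.7 + 0.08×62 + 0.2×42.6 = 46.726%
Difference = 46.726 − 48.5963 = -1.8703 pp.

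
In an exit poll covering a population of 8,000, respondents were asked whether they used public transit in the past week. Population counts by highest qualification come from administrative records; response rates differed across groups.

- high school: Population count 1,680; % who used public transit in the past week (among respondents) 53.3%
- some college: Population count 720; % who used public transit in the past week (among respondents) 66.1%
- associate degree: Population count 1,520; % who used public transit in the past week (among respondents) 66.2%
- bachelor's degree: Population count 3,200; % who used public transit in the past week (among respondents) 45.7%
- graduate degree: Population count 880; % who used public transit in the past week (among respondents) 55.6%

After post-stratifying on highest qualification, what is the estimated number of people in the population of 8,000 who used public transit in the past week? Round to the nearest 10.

4,330

Apply each group's respondent rate to its population count:
  high school: 1,680 × 53.3% = 895.44
  some college: 720 × 66.1% = 475.92
  associate degree: 1,520 × 66.2% = 1006.24
  bachelor's degree: 3,200 × 45.7% = 1462.4
  graduate degree: 880 × 55.6% = 489.28
Estimated total = 4329.28 → 4,330.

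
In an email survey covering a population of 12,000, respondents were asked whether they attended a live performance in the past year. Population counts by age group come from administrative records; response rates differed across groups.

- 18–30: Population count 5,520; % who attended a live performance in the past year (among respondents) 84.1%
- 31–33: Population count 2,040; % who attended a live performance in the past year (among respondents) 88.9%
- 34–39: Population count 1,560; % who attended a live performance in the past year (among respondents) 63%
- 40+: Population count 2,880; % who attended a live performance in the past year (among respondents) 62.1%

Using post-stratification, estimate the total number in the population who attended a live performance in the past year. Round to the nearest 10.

9,230

Each cell contributes its population count × the respondent rate:
  18–30: 5,520 × 84.1% = 4642.32
  31–33: 2,040 × 88.9% = 1813.56
  34–39: 1,560 × 63% = 982.8
  40+: 2,880 × 62.1% = 1788.48
Estimated total = 9227.16 → 9,230.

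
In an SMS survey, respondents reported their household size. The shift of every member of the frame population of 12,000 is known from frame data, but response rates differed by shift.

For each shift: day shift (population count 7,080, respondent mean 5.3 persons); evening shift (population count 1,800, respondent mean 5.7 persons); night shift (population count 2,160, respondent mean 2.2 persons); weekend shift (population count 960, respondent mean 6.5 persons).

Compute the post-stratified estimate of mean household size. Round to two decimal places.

Reweight to the known shift distribution:
  day shift: (7,080/12,000) × 5.3 = 3.127
  evening shift: (1,800/12,000) × 5.7 = 0.855
  night shift: (2,160/12,000) × 2.2 = 0.396
  weekend shift: (960/12,000) × 6.5 = 0.52
Post-stratified estimate = 4.898 → 4.90.

4.90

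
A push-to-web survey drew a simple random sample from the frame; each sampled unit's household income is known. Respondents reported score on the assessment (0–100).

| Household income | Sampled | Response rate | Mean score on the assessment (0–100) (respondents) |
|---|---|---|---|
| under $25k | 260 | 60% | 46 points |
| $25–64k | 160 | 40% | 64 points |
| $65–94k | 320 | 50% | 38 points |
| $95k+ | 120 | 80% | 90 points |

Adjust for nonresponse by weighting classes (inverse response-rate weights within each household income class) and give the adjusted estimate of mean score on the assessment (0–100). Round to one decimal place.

52.5

Weighting each respondent by the inverse class response rate inflates each class back to its sampled size, so the class weight is n_sampled:
  under $25k: 260 × 46 = 11,960
  $25–64k: 160 × 64 = 10,240
  $65–94k: 320 × 38 = 12,160
  $95k+: 120 × 90 = 10,800
Adjusted estimate = 45,160 / 860 = 52.5116 → 52.5.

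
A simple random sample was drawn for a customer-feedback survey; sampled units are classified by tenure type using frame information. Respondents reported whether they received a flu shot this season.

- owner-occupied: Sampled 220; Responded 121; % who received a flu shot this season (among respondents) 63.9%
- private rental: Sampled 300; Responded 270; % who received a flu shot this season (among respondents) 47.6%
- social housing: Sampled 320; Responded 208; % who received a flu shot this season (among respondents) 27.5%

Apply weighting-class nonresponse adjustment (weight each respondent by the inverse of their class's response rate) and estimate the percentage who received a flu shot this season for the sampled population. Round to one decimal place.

Class response rates: owner-occupied 121/220 = 55%, private rental 270/300 = 90%, social housing 208/320 = 65%.
Each respondent's weight = sampled/responded in their class; summing within a class gives n_sampled, so:
  owner-occupied: 220 × 63.9 = 14,058
  private rental: 300 × 47.6 = 14,280
  social housing: 320 × 27.5 = 8800
Adjusted estimate = 37,138 / 840 = 44.2119 → 44.2%.

44.2%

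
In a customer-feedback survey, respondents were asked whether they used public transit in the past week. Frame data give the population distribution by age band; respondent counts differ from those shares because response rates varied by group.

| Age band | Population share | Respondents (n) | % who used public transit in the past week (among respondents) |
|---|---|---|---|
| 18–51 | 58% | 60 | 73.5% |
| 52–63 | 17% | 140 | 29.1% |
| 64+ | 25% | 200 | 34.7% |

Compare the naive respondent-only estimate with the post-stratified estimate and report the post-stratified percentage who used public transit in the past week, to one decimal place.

Without adjustment, the pooled respondent share is:
  (60/400)×73.5 + (140/400)×29.1 + (200/400)×34.7 = 38.56%
Reweighting by population age band shares:
  0.58×73.5 + 0.17×29.1 + 0.25×34.7 = 56.252%

56.3%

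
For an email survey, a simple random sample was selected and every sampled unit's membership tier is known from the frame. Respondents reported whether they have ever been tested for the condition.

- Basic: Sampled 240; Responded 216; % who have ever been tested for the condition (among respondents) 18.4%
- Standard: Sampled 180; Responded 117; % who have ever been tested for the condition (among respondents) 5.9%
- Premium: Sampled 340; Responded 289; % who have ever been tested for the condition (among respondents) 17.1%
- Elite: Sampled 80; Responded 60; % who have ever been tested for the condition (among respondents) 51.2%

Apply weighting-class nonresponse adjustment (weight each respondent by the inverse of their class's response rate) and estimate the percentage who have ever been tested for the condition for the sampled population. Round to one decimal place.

Response rates by class: Basic 216/240 = 90%, Standard 117/180 = 65%, Premium 289/340 = 85%, Elite 60/80 = 75%.
Weighting each respondent by the inverse class response rate inflates each class back to its sampled size, so the class weight is n_sampled:
  Basic: 240 × 18.4 = 4416
  Standard: 180 × 5.9 = 1062
  Premium: 340 × 17.1 = 5814
  Elite: 80 × 51.2 = 4096
Adjusted estimate = 15,388 / 840 = 18.319 → 18.3%.

18.3%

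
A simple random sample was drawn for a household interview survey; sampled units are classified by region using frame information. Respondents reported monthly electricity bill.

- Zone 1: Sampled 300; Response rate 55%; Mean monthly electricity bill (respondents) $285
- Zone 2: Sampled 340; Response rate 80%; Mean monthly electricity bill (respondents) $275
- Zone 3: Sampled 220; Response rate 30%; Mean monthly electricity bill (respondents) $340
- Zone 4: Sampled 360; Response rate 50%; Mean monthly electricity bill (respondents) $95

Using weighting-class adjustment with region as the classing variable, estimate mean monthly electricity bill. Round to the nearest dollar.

$236

With weight = n_sampled/n_responded per class, the weighted class total is n_sampled:
  Zone 1: 300 × 285 = 85,500
  Zone 2: 340 × 275 = 93,500
  Zone 3: 220 × 340 = 74,800
  Zone 4: 360 × 95 = 34,200
Adjusted estimate = 288,000 / 1,220 = 236.066 → $236.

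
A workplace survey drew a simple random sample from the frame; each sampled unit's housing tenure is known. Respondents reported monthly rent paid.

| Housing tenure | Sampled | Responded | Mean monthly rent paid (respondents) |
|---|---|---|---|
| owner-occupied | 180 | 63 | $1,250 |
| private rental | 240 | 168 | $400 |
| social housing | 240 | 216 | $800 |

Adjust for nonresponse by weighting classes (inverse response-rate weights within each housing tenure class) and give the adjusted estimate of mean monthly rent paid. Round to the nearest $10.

$780

Response rates by class: owner-occupied 63/180 = 35%, private rental 168/240 = 70%, social housing 216/240 = 90%.
With weight = n_sampled/n_responded per class, the weighted class total is n_sampled:
  owner-occupied: 180 × 1250 = 225,000
  private rental: 240 × 400 = 96,000
  social housing: 240 × 800 = 192,000
Adjusted estimate = 513,000 / 660 = 777.273 → $780.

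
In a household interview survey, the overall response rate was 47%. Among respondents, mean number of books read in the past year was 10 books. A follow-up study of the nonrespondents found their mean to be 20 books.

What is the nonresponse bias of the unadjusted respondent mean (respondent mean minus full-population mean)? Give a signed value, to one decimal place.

-5.3

Nonresponse fraction = 1 − 0.47 = 0.53.
Bias = (nonresponse fraction) × (respondent mean − nonrespondent mean)
     = 0.53 × (10 − 20) = 0.53 × -10 = -5.3.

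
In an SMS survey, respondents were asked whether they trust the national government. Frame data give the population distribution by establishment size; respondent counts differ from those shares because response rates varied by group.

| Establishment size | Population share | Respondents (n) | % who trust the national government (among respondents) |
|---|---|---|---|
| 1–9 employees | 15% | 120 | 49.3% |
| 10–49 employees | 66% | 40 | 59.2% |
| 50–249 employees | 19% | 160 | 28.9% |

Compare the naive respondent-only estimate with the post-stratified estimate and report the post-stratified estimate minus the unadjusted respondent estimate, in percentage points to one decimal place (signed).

Without adjustment, the pooled respondent share is:
  (120/320)×49.3 + (40/320)×59.2 + (160/320)×28.9 = 40.3375%
Post-stratified estimate weights by population shares:
  0.15×49.3 + 0.66×59.2 + 0.19×28.9 = 51.958%
Difference = 51.958 − 40.3375 = 11.6205 pp.

+11.6 percentage points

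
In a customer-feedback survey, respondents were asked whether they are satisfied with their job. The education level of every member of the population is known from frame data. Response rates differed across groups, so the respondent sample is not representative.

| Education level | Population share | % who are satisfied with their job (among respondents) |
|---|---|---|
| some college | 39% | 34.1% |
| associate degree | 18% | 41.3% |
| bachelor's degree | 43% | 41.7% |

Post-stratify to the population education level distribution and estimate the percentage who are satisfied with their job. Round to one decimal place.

Post-stratification weights by population share, not respondent share:
  some college: 0.39 × 34.1 = 13.299
  associate degree: 0.18 × 41.3 = 7.434
  bachelor's degree: 0.43 × 41.7 = 17.931
Post-stratified estimate = 38.664 → 38.7%.

38.7%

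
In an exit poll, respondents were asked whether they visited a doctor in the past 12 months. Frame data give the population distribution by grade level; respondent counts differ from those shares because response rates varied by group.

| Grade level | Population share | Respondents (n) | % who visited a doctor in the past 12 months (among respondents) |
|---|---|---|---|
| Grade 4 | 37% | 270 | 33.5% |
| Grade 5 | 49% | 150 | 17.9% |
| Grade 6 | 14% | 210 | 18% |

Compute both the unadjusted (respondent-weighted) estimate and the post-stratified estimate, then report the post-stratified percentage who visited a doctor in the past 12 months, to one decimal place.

23.7%

Naive respondent-only estimate (weights = respondent counts):
  (270/630)×33.5 + (150/630)×17.9 + (210/630)×18 = 24.619%
Post-stratified estimate weights by population shares:
  0.37×33.5 + 0.49×17.9 + 0.14×18 = 23.686%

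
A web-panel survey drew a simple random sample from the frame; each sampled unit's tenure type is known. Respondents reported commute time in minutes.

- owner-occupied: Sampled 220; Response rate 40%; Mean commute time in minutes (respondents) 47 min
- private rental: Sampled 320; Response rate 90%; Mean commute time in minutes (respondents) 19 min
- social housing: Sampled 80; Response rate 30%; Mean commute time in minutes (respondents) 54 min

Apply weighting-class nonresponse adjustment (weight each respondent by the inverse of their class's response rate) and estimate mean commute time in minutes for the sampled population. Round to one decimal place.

33.5

Weighting each respondent by the inverse class response rate inflates each class back to its sampled size, so the class weight is n_sampled:
  owner-occupied: 220 × 47 = 10,340
  private rental: 320 × 19 = 6080
  social housing: 80 × 54 = 4320
Adjusted estimate = 20,740 / 620 = 33.4516 → 33.5.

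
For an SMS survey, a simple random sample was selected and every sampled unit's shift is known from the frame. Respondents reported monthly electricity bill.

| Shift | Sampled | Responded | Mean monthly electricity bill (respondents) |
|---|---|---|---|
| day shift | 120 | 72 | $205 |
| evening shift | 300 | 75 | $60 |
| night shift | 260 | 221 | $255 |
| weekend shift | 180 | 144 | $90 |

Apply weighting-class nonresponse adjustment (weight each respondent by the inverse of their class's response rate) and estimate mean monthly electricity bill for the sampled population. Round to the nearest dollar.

Class response rates: day shift 72/120 = 60%, evening shift 75/300 = 25%, night shift 221/260 = 85%, weekend shift 144/180 = 80%.
Inverse-response-rate weighting restores each class to its sampled count, so class totals weight by n_sampled:
  day shift: 120 × 205 = 24,600
  evening shift: 300 × 60 = 18,000
  night shift: 260 × 255 = 66,300
  weekend shift: 180 × 90 = 16,200
Adjusted estimate = 125,100 / 860 = 145.465 → $145.

$145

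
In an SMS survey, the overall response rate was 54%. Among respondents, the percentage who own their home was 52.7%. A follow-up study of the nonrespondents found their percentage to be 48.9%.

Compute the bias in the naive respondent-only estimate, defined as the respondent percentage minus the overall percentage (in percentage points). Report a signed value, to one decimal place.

+1.7 percentage points

Nonresponse fraction = 1 − 0.54 = 0.46.
Bias = (nonresponse fraction) × (respondent percentage − nonrespondent percentage)
     = 0.46 × (52.7 − 48.9) = 0.46 × 3.8 = 1.748.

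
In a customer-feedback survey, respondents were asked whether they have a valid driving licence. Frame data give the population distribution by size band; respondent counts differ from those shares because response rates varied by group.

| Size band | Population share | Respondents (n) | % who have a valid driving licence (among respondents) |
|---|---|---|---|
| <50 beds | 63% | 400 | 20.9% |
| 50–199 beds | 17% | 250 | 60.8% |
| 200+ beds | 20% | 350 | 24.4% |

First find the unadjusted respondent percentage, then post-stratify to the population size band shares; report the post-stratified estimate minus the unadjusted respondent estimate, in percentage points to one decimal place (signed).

Without adjustment, the pooled respondent share is:
  (400/1000)×20.9 + (250/1000)×60.8 + (350/1000)×24.4 = 32.1%
Post-stratified estimate weights by population shares:
  0.63×20.9 + 0.17×60.8 + 0.2×24.4 = 28.383%
Difference = 28.383 − 32.1 = -3.717 pp.

-3.7 percentage points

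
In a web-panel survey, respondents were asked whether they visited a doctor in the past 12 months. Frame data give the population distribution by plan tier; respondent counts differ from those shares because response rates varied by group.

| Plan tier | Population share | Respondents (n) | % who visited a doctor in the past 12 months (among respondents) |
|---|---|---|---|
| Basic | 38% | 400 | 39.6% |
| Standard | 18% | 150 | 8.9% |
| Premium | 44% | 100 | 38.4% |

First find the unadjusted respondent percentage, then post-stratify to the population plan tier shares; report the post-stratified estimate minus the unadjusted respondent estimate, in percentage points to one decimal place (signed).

Naive respondent-only estimate (weights = respondent counts):
  (400/650)×39.6 + (150/650)×8.9 + (100/650)×38.4 = 32.3308%
Post-stratified estimate weights by population shares:
  0.38×39.6 + 0.18×8.9 + 0.44×38.4 = 33.546%
Difference = 33.546 − 32.3308 = 1.2152 pp.

+1.2 percentage points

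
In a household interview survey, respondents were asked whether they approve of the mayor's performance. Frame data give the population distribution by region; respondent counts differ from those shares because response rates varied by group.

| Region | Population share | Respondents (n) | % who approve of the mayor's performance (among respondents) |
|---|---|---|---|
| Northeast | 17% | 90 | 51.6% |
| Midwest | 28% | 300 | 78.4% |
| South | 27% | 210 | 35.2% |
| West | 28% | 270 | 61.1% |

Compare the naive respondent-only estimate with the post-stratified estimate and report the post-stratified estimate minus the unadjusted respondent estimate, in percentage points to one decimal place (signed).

Unadjusted (pooled respondent) estimate weights by respondent counts:
  (90/870)×51.6 + (300/870)×78.4 + (210/870)×35.2 + (270/870)×61.1 = 59.831%
Post-stratifying to population shares instead:
  0.17×51.6 + 0.28×78.4 + 0.27×35.2 + 0.28×61.1 = 57.336%
Difference = 57.336 − 59.831 = -2.495 pp.

-2.5 percentage points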